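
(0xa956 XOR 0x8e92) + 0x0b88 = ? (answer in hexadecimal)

0x334c

First 0xa956 XOR 0x8e92 = 0x27c4.
Add column by column in base 16, right to left:
  4+8 = c
  c+8 = 4 carry 1
  7+b+1 = 3 carry 1
  2+0+1 = 3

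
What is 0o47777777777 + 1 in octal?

0o50000000000

The trailing 10 digits are 7 (max in base 8), so adding 1 cascades: they roll to 0 and the next digit up increments.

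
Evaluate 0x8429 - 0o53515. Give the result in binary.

0b10110011011100

0x8429 = 0b1000010000101001 in binary.
0o53515 = 0b101011101001101 in binary.
Subtract column by column in base 2:
  1-1 → 0
  0-0 → 0
  0-1 → 1 (borrow)
  1-1-1 → 1 (borrow)
  0-0-1 → 1 (borrow)
  1-0-1 → 0
  0-1 → 1 (borrow)
  0-0-1 → 1 (borrow)
  0-1-1 → 0 (borrow)
  0-1-1 → 0 (borrow)
  1-1-1 → 1 (borrow)
  0-0-1 → 1 (borrow)
  0-1-1 → 0 (borrow)
  0-0-1 → 1 (borrow)
  0-1-1 → 0 (borrow)
  1-0-1 → 0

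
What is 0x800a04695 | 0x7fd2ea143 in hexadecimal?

0xffdaee7d7

OR each hex digit independently (no carries):
  8|7=f, 0|f=f, 0|d=d, a|2=a, 0|e=e, 4|a=e, 6|1=7, 9|4=d, 5|3=7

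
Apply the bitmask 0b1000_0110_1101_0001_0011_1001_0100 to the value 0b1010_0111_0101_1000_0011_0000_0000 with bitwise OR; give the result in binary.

0b1010011111011001001110010100

OR bit by bit (1 where either bit is 1):
  1010011101011000001100000000
| 1000011011010001001110010100
= 1010011111011001001110010100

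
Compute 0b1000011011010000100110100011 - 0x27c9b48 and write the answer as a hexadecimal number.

0x5f06e5b

0b1000011011010000100110100011 = 0x86d09a3 in hexadecimal.
Subtract column by column in base 16:
  3-8 → b (borrow)
  a-4-1 → 5
  9-b → e (borrow)
  0-9-1 → 6 (borrow)
  d-c-1 → 0
  6-7 → f (borrow)
  8-2-1 → 5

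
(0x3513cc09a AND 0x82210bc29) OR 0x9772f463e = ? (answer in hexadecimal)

0x9773fc63e

0x3513cc09a AND 0x82210bc29 = 0x000108008.
Then OR with 0x9772f463e.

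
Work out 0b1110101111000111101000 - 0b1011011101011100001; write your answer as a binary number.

Subtract column by column in base 2:
  0-1 → 1 (borrow)
  0-0-1 → 1 (borrow)
  0-0-1 → 1 (borrow)
  1-0-1 → 0
  0-0 → 0
  1-1 → 0
  1-1 → 0
  1-1 → 0
  1-0 → 1
  0-1 → 1 (borrow)
  0-0-1 → 1 (borrow)
  0-1-1 → 0 (borrow)
  1-1-1 → 1 (borrow)
  1-1-1 → 1 (borrow)
  1-0-1 → 0
  1-1 → 0
  0-1 → 1 (borrow)
  1-0-1 → 0
  0-1 → 1 (borrow)
  1-0-1 → 0
  1-0 → 1
  1-0 → 1

0b1101010011011100000111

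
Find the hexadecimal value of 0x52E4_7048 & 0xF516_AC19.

0x50042008

AND each hex digit independently (no carries):
  5&F=5, 2&5=0, E&1=0, 4&6=4, 7&A=2, 0&C=0, 4&1=0, 8&9=8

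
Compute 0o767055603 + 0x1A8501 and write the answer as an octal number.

0o775560204

0x1A8501 = 0o6502401 in octal.
Add column by column in base 8, right to left:
  3+1 = 4
  0+0 = 0
  6+4 = 2 carry 1
  5+2+1 = 0 carry 1
  5+0+1 = 6
  0+5 = 5
  7+6 = 5 carry 1
  6+0+1 = 7
  7+0 = 7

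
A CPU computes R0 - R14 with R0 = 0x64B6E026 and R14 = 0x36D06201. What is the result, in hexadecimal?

0x2DE67E25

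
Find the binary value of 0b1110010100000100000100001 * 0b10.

Multiply each base-2 digit by 2, carrying:
  1×2 = 2 → write 0 carry 1
  0×2+1 = 1 → write 1
  0×2 = 0 → write 0
  0×2 = 0 → write 0
  0×2 = 0 → write 0
  1×2 = 2 → write 0 carry 1
  0×2+1 = 1 → write 1
  0×2 = 0 → write 0
  0×2 = 0 → write 0
  0×2 = 0 → write 0
  0×2 = 0 → write 0
  1×2 = 2 → write 0 carry 1
  0×2+1 = 1 → write 1
  0×2 = 0 → write 0
  0×2 = 0 → write 0
  0×2 = 0 → write 0
  0×2 = 0 → write 0
  1×2 = 2 → write 0 carry 1
  0×2+1 = 1 → write 1
  1×2 = 2 → write 0 carry 1
  0×2+1 = 1 → write 1
  0×2 = 0 → write 0
  1×2 = 2 → write 0 carry 1
  1×2+1 = 3 → write 1 carry 1
  1×2+1 = 3 → write 1 carry 1
  remaining carry: 1

0b11100101000001000001000010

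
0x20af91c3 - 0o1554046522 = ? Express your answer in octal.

0o2277642161

0x20af91c3 = 0o4053710703 in octal.
Subtract column by column in base 8:
  3-2 → 1
  0-2 → 6 (borrow)
  7-5-1 → 1
  0-6 → 2 (borrow)
  1-4-1 → 4 (borrow)
  7-0-1 → 6
  3-4 → 7 (borrow)
  5-5-1 → 7 (borrow)
  0-5-1 → 2 (borrow)
  4-1-1 → 2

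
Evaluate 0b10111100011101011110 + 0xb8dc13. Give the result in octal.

0o61121561

0b10111100011101011110 = 0o2743536 in octal.
0xb8dc13 = 0o56156023 in octal.
Add column by column in base 8, right to left:
  6+3 = 1 carry 1
  3+2+1 = 6
  5+0 = 5
  3+6 = 1 carry 1
  4+5+1 = 2 carry 1
  7+1+1 = 1 carry 1
  2+6+1 = 1 carry 1
  0+5+1 = 6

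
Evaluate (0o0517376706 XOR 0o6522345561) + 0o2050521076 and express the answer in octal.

0o10105554365

First 0o0517376706 XOR 0o6522345561 = 0o6035033267.
Add column by column in base 8, right to left:
  7+6 = 5 carry 1
  6+7+1 = 6 carry 1
  2+0+1 = 3
  3+1 = 4
  3+2 = 5
  0+5 = 5
  5+0 = 5
  3+5 = 0 carry 1
  0+0+1 = 1
  6+2 = 0 carry 1
  final carry 1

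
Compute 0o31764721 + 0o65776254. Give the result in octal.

0o117763175

Add column by column in base 8, right to left:
  1+4 = 5
  2+5 = 7
  7+2 = 1 carry 1
  4+6+1 = 3 carry 1
  6+7+1 = 6 carry 1
  7+7+1 = 7 carry 1
  1+5+1 = 7
  3+6 = 1 carry 1
  final carry 1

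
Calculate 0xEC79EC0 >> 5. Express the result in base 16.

0x763CF6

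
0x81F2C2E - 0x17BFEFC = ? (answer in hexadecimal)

Subtract column by column in base 16:
  E-C → 2
  2-F → 3 (borrow)
  C-E-1 → D (borrow)
  2-F-1 → 2 (borrow)
  F-B-1 → 3
  1-7 → A (borrow)
  8-1-1 → 6

0x6A32D32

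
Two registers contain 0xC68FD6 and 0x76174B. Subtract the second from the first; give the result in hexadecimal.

Subtract column by column in base 16:
  6-B → B (borrow)
  D-4-1 → 8
  F-7 → 8
  8-1 → 7
  6-6 → 0
  C-7 → 5

0x50788B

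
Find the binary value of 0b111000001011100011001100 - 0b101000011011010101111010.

0b1111110000001101010010

Subtract column by column in base 2:
  0-0 → 0
  0-1 → 1 (borrow)
  1-0-1 → 0
  1-1 → 0
  0-1 → 1 (borrow)
  0-1-1 → 0 (borrow)
  1-1-1 → 1 (borrow)
  1-0-1 → 0
  0-1 → 1 (borrow)
  0-0-1 → 1 (borrow)
  0-1-1 → 0 (borrow)
  1-0-1 → 0
  1-1 → 0
  1-1 → 0
  0-0 → 0
  1-1 → 0
  0-1 → 1 (borrow)
  0-0-1 → 1 (borrow)
  0-0-1 → 1 (borrow)
  0-0-1 → 1 (borrow)
  0-0-1 → 1 (borrow)
  1-1-1 → 1 (borrow)
  1-0-1 → 0
  1-1 → 0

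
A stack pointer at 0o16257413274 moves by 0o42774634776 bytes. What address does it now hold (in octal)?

0o61254250272

Add column by column in base 8, right to left:
  4+6 = 2 carry 1
  7+7+1 = 7 carry 1
  2+7+1 = 2 carry 1
  3+4+1 = 0 carry 1
  1+3+1 = 5
  4+6 = 2 carry 1
  7+4+1 = 4 carry 1
  5+7+1 = 5 carry 1
  2+7+1 = 2 carry 1
  6+2+1 = 1 carry 1
  1+4+1 = 6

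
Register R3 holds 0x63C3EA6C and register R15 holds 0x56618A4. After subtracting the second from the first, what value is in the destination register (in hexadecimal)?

Subtract column by column in base 16:
  C-4 → 8
  6-A → C (borrow)
  A-8-1 → 1
  E-1 → D
  3-6 → D (borrow)
  C-6-1 → 5
  3-5 → E (borrow)
  6-0-1 → 5

0x5E5DD1C8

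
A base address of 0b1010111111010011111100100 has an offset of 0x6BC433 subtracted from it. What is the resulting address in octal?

0o74761661

0b1010111111010011111100100 = 0o127723744 in octal.
0x6BC433 = 0o32742063 in octal.
Subtract column by column in base 8:
  4-3 → 1
  4-6 → 6 (borrow)
  7-0-1 → 6
  3-2 → 1
  2-4 → 6 (borrow)
  7-7-1 → 7 (borrow)
  7-2-1 → 4
  2-3 → 7 (borrow)
  1-0-1 → 0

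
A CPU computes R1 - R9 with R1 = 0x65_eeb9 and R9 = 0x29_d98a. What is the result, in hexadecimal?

Subtract column by column in base 16:
  9-a → f (borrow)
  b-8-1 → 2
  e-9 → 5
  e-d → 1
  5-9 → c (borrow)
  6-2-1 → 3

0x3c152f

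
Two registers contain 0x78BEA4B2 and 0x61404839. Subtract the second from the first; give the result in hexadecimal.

Subtract column by column in base 16:
  2-9 → 9 (borrow)
  B-3-1 → 7
  4-8 → C (borrow)
  A-4-1 → 5
  E-0 → E
  B-4 → 7
  8-1 → 7
  7-6 → 1

0x177E5C79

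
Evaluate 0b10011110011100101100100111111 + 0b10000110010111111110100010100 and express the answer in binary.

0b100100100110100101011001010011

Add column by column in base 2, right to left:
  1+0 = 1
  1+0 = 1
  1+1 = 0 carry 1
  1+0+1 = 0 carry 1
  1+1+1 = 1 carry 1
  1+0+1 = 0 carry 1
  0+0+1 = 1
  0+0 = 0
  1+1 = 0 carry 1
  0+0+1 = 1
  0+1 = 1
  1+1 = 0 carry 1
  1+1+1 = 1 carry 1
  0+1+1 = 0 carry 1
  1+1+1 = 1 carry 1
  0+1+1 = 0 carry 1
  0+1+1 = 0 carry 1
  1+1+1 = 1 carry 1
  1+0+1 = 0 carry 1
  1+1+1 = 1 carry 1
  0+0+1 = 1
  0+0 = 0
  1+1 = 0 carry 1
  1+1+1 = 1 carry 1
  1+0+1 = 0 carry 1
  1+0+1 = 0 carry 1
  0+0+1 = 1
  0+0 = 0
  1+1 = 0 carry 1
  final carry 1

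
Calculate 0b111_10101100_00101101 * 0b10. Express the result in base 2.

0b11110101100001011010

Multiply each base-2 digit by 2, carrying:
  1×2 = 2 → write 0 carry 1
  0×2+1 = 1 → write 1
  1×2 = 2 → write 0 carry 1
  1×2+1 = 3 → write 1 carry 1
  0×2+1 = 1 → write 1
  1×2 = 2 → write 0 carry 1
  0×2+1 = 1 → write 1
  0×2 = 0 → write 0
  0×2 = 0 → write 0
  0×2 = 0 → write 0
  1×2 = 2 → write 0 carry 1
  1×2+1 = 3 → write 1 carry 1
  0×2+1 = 1 → write 1
  1×2 = 2 → write 0 carry 1
  0×2+1 = 1 → write 1
  1×2 = 2 → write 0 carry 1
  1×2+1 = 3 → write 1 carry 1
  1×2+1 = 3 → write 1 carry 1
  1×2+1 = 3 → write 1 carry 1
  remaining carry: 1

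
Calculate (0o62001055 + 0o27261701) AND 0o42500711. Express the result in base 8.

Add column by column in base 8, right to left:
  5+1 = 6
  5+0 = 5
  0+7 = 7
  1+1 = 2
  0+6 = 6
  0+2 = 2
  2+7 = 1 carry 1
  6+2+1 = 1 carry 1
  final carry 1
Sum = 0o111262756; now AND with 0o42500711:
  1&0=0, 1&4=0, 1&2=0, 2&5=0, 6&0=0, 2&0=0, 7&7=7, 5&1=1, 6&1=0

0o710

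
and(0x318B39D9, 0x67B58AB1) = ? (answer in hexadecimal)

0x21810891

AND each hex digit independently (no carries):
  3&6=2, 1&7=1, 8&B=8, B&5=1, 3&8=0, 9&A=8, D&B=9, 9&1=1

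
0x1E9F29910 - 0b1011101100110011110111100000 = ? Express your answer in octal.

0o73617655460

0x1E9F29910 = 0o75174514420 in octal.
0b1011101100110011110111100000 = 0o1354636740 in octal.
Subtract column by column in base 8:
  0-0 → 0
  2-4 → 6 (borrow)
  4-7-1 → 4 (borrow)
  4-6-1 → 5 (borrow)
  1-3-1 → 5 (borrow)
  5-6-1 → 6 (borrow)
  4-4-1 → 7 (borrow)
  7-5-1 → 1
  1-3 → 6 (borrow)
  5-1-1 → 3
  7-0 → 7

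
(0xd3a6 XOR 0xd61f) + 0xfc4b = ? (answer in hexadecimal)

First 0xd3a6 XOR 0xd61f = 0x05b9.
Add column by column in base 16, right to left:
  9+b = 4 carry 1
  b+4+1 = 0 carry 1
  5+c+1 = 2 carry 1
  0+f+1 = 0 carry 1
  final carry 1

0x10204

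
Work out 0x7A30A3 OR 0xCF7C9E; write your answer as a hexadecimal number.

OR each hex digit independently (no carries):
  7|C=F, A|F=F, 3|7=7, 0|C=C, A|9=B, 3|E=F

0xFF7CBF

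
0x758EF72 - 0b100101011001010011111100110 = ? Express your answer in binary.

0x758EF72 = 0b111010110001110111101110010 in binary.
Subtract column by column in base 2:
  0-0 → 0
  1-1 → 0
  0-1 → 1 (borrow)
  0-0-1 → 1 (borrow)
  1-0-1 → 0
  1-1 → 0
  1-1 → 0
  0-1 → 1 (borrow)
  1-1-1 → 1 (borrow)
  1-1-1 → 1 (borrow)
  1-1-1 → 1 (borrow)
  1-0-1 → 0
  0-0 → 0
  1-1 → 0
  1-0 → 1
  1-1 → 0
  0-0 → 0
  0-0 → 0
  0-1 → 1 (borrow)
  1-1-1 → 1 (borrow)
  1-0-1 → 0
  0-1 → 1 (borrow)
  1-0-1 → 0
  0-1 → 1 (borrow)
  1-0-1 → 0
  1-0 → 1
  1-1 → 0

0b10101011000100011110001100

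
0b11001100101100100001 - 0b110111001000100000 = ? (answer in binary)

Subtract column by column in base 2:
  1-0 → 1
  0-0 → 0
  0-0 → 0
  0-0 → 0
  0-0 → 0
  1-1 → 0
  0-0 → 0
  0-0 → 0
  1-0 → 1
  1-1 → 0
  0-0 → 0
  1-0 → 1
  0-1 → 1 (borrow)
  0-1-1 → 0 (borrow)
  1-1-1 → 1 (borrow)
  1-0-1 → 0
  0-1 → 1 (borrow)
  0-1-1 → 0 (borrow)
  1-0-1 → 0
  1-0 → 1

0b10010101100100000001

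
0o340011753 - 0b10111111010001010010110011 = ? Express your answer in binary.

0o340011753 = 0b11100000000001001111101011 in binary.
Subtract column by column in base 2:
  1-1 → 0
  1-1 → 0
  0-0 → 0
  1-0 → 1
  0-1 → 1 (borrow)
  1-1-1 → 1 (borrow)
  1-0-1 → 0
  1-1 → 0
  1-0 → 1
  1-0 → 1
  0-1 → 1 (borrow)
  0-0-1 → 1 (borrow)
  1-1-1 → 1 (borrow)
  0-0-1 → 1 (borrow)
  0-0-1 → 1 (borrow)
  0-0-1 → 1 (borrow)
  0-1-1 → 0 (borrow)
  0-0-1 → 1 (borrow)
  0-1-1 → 0 (borrow)
  0-1-1 → 0 (borrow)
  0-1-1 → 0 (borrow)
  0-1-1 → 0 (borrow)
  0-1-1 → 0 (borrow)
  1-1-1 → 1 (borrow)
  1-0-1 → 0
  1-1 → 0

0b100000101111111100111000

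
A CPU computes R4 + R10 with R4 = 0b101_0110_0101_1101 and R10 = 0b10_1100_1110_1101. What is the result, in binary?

0b1000001101001010

Add column by column in base 2, right to left:
  1+1 = 0 carry 1
  0+0+1 = 1
  1+1 = 0 carry 1
  1+1+1 = 1 carry 1
  1+0+1 = 0 carry 1
  0+1+1 = 0 carry 1
  1+1+1 = 1 carry 1
  0+1+1 = 0 carry 1
  0+0+1 = 1
  1+0 = 1
  1+1 = 0 carry 1
  0+1+1 = 0 carry 1
  1+0+1 = 0 carry 1
  0+1+1 = 0 carry 1
  1+0+1 = 0 carry 1
  final carry 1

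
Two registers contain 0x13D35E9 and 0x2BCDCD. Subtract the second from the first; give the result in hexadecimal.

0x111681C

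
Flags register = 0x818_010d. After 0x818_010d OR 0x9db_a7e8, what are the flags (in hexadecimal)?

0x9dba7ed

OR each hex digit independently (no carries):
  8|9=9, 1|d=d, 8|b=b, 0|a=a, 1|7=7, 0|e=e, d|8=d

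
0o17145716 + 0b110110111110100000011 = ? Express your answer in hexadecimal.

0x5848d1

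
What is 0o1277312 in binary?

0b1010111111011001010

Each octal digit is 3 bits: 1=001 2=010 7=111 7=111 3=011 1=001 2=010.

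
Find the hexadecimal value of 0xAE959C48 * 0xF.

0xA3AC42838

Multiply each base-16 digit by 15, carrying:
  8×15 = 120 → write 8 carry 7
  4×15+7 = 67 → write 3 carry 4
  C×15+4 = 184 → write 8 carry 11
  9×15+11 = 146 → write 2 carry 9
  5×15+9 = 84 → write 4 carry 5
  9×15+5 = 140 → write C carry 8
  E×15+8 = 218 → write A carry 13
  A×15+13 = 163 → write 3 carry 10
  remaining carry: A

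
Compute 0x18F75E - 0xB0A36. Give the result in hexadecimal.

0xDED28

Subtract column by column in base 16:
  E-6 → 8
  5-3 → 2
  7-A → D (borrow)
  F-0-1 → E
  8-B → D (borrow)
  1-0-1 → 0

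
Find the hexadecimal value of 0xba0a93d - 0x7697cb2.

0x4372c8b

Subtract column by column in base 16:
  d-2 → b
  3-b → 8 (borrow)
  9-c-1 → c (borrow)
  a-7-1 → 2
  0-9 → 7 (borrow)
  a-6-1 → 3
  b-7 → 4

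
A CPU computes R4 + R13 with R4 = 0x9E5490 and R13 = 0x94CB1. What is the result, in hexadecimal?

Add column by column in base 16, right to left:
  0+1 = 1
  9+B = 4 carry 1
  4+C+1 = 1 carry 1
  5+4+1 = A
  E+9 = 7 carry 1
  9+0+1 = A

0xA7A141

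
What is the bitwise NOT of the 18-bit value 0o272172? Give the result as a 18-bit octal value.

0o505605

Each oct digit d becomes 7−d:
  2→5, 7→0, 2→5, 1→6, 7→0, 2→5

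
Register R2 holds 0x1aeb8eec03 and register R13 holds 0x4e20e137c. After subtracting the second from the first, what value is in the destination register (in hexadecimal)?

0x160980d887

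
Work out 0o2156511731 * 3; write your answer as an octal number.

0o6513735613

Multiply each base-8 digit by 3, carrying:
  1×3 = 3 → write 3
  3×3 = 9 → write 1 carry 1
  7×3+1 = 22 → write 6 carry 2
  1×3+2 = 5 → write 5
  1×3 = 3 → write 3
  5×3 = 15 → write 7 carry 1
  6×3+1 = 19 → write 3 carry 2
  5×3+2 = 17 → write 1 carry 2
  1×3+2 = 5 → write 5
  2×3 = 6 → write 6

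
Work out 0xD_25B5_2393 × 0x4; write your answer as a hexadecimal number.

Multiply each base-16 digit by 4, carrying:
  3×4 = 12 → write C
  9×4 = 36 → write 4 carry 2
  3×4+2 = 14 → write E
  2×4 = 8 → write 8
  5×4 = 20 → write 4 carry 1
  B×4+1 = 45 → write D carry 2
  5×4+2 = 22 → write 6 carry 1
  2×4+1 = 9 → write 9
  D×4 = 52 → write 4 carry 3
  remaining carry: 3

0x3496D48E4C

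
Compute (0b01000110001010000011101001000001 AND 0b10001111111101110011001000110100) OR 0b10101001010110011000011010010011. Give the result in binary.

0b10101111011110011011011010010011

0b01000110001010000011101001000001 AND 0b10001111111101110011001000110100 = 0b00000110001000000011001000000000.
Then OR with 0b10101001010110011000011010010011.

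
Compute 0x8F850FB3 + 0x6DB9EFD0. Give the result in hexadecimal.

Add column by column in base 16, right to left:
  3+0 = 3
  B+D = 8 carry 1
  F+F+1 = F carry 1
  0+E+1 = F
  5+9 = E
  8+B = 3 carry 1
  F+D+1 = D carry 1
  8+6+1 = F

0xFD3EFF83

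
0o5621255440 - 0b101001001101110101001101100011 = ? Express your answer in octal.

0o503403675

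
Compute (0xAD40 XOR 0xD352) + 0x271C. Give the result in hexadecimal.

First 0xAD40 XOR 0xD352 = 0x7E12.
Add column by column in base 16, right to left:
  2+C = E
  1+1 = 2
  E+7 = 5 carry 1
  7+2+1 = A

0xA52E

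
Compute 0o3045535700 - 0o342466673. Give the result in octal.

Subtract column by column in base 8:
  0-3 → 5 (borrow)
  0-7-1 → 0 (borrow)
  7-6-1 → 0
  5-6 → 7 (borrow)
  3-6-1 → 4 (borrow)
  5-4-1 → 0
  5-2 → 3
  4-4 → 0
  0-3 → 5 (borrow)
  3-0-1 → 2

0o2503047005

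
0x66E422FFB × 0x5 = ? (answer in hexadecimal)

0x20274AEFE7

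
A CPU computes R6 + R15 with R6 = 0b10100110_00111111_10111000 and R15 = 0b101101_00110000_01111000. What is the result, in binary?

Add column by column in base 2, right to left:
  0+0 = 0
  0+0 = 0
  0+0 = 0
  1+1 = 0 carry 1
  1+1+1 = 1 carry 1
  1+1+1 = 1 carry 1
  0+1+1 = 0 carry 1
  1+0+1 = 0 carry 1
  1+0+1 = 0 carry 1
  1+0+1 = 0 carry 1
  1+0+1 = 0 carry 1
  1+0+1 = 0 carry 1
  1+1+1 = 1 carry 1
  1+1+1 = 1 carry 1
  0+0+1 = 1
  0+0 = 0
  0+1 = 1
  1+0 = 1
  1+1 = 0 carry 1
  0+1+1 = 0 carry 1
  0+0+1 = 1
  1+1 = 0 carry 1
  0+0+1 = 1
  1+0 = 1

0b110100110111000000110000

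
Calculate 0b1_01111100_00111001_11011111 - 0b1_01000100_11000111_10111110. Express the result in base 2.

0b1101110111001000100001

Subtract column by column in base 2:
  1-0 → 1
  1-1 → 0
  1-1 → 0
  1-1 → 0
  1-1 → 0
  0-1 → 1 (borrow)
  1-0-1 → 0
  1-1 → 0
  1-1 → 0
  0-1 → 1 (borrow)
  0-1-1 → 0 (borrow)
  1-0-1 → 0
  1-0 → 1
  1-0 → 1
  0-1 → 1 (borrow)
  0-1-1 → 0 (borrow)
  0-0-1 → 1 (borrow)
  0-0-1 → 1 (borrow)
  1-1-1 → 1 (borrow)
  1-0-1 → 0
  1-0 → 1
  1-0 → 1
  1-1 → 0
  0-0 → 0
  1-1 → 0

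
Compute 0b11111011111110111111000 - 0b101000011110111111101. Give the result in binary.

Subtract column by column in base 2:
  0-1 → 1 (borrow)
  0-0-1 → 1 (borrow)
  0-1-1 → 0 (borrow)
  1-1-1 → 1 (borrow)
  1-1-1 → 1 (borrow)
  1-1-1 → 1 (borrow)
  1-1-1 → 1 (borrow)
  1-1-1 → 1 (borrow)
  1-1-1 → 1 (borrow)
  0-0-1 → 1 (borrow)
  1-1-1 → 1 (borrow)
  1-1-1 → 1 (borrow)
  1-1-1 → 1 (borrow)
  1-1-1 → 1 (borrow)
  1-0-1 → 0
  1-0 → 1
  1-0 → 1
  0-0 → 0
  1-1 → 0
  1-0 → 1
  1-1 → 0
  1-0 → 1
  1-0 → 1

0b11010011011111111111011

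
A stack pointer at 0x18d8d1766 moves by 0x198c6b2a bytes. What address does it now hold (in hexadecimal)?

Add column by column in base 16, right to left:
  6+a = 0 carry 1
  6+2+1 = 9
  7+b = 2 carry 1
  1+6+1 = 8
  d+c = 9 carry 1
  8+8+1 = 1 carry 1
  d+9+1 = 7 carry 1
  8+1+1 = a
  1+0 = 1

0x1a7198290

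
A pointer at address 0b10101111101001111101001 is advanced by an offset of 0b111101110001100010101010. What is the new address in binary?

Add column by column in base 2, right to left:
  1+0 = 1
  0+1 = 1
  0+0 = 0
  1+1 = 0 carry 1
  0+0+1 = 1
  1+1 = 0 carry 1
  1+0+1 = 0 carry 1
  1+1+1 = 1 carry 1
  1+0+1 = 0 carry 1
  1+0+1 = 0 carry 1
  0+0+1 = 1
  0+1 = 1
  1+1 = 0 carry 1
  0+0+1 = 1
  1+0 = 1
  1+0 = 1
  1+1 = 0 carry 1
  1+1+1 = 1 carry 1
  1+1+1 = 1 carry 1
  0+0+1 = 1
  1+1 = 0 carry 1
  0+1+1 = 0 carry 1
  1+1+1 = 1 carry 1
  0+1+1 = 0 carry 1
  final carry 1

0b1010011101110110010010011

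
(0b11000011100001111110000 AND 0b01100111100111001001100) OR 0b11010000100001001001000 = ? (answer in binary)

0b11010011100001001001000

0b11000011100001111110000 AND 0b01100111100111001001100 = 0b01000011100001001000000.
Then OR with 0b11010000100001001001000.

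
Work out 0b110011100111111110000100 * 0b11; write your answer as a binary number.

0b10011010110111111010001100

Multiply each base-2 digit by 3, carrying:
  0×3 = 0 → write 0
  0×3 = 0 → write 0
  1×3 = 3 → write 1 carry 1
  0×3+1 = 1 → write 1
  0×3 = 0 → write 0
  0×3 = 0 → write 0
  0×3 = 0 → write 0
  1×3 = 3 → write 1 carry 1
  1×3+1 = 4 → write 0 carry 2
  1×3+2 = 5 → write 1 carry 2
  1×3+2 = 5 → write 1 carry 2
  1×3+2 = 5 → write 1 carry 2
  1×3+2 = 5 → write 1 carry 2
  1×3+2 = 5 → write 1 carry 2
  1×3+2 = 5 → write 1 carry 2
  0×3+2 = 2 → write 0 carry 1
  0×3+1 = 1 → write 1
  1×3 = 3 → write 1 carry 1
  1×3+1 = 4 → write 0 carry 2
  1×3+2 = 5 → write 1 carry 2
  0×3+2 = 2 → write 0 carry 1
  0×3+1 = 1 → write 1
  1×3 = 3 → write 1 carry 1
  1×3+1 = 4 → write 0 carry 2
  remaining carry: 10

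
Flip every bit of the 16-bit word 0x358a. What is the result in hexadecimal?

Each hex digit d becomes f−d:
  3→c, 5→a, 8→7, a→5

0xca75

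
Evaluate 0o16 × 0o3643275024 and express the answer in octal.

Multiply each base-8 digit by 14, carrying:
  4×14 = 56 → write 0 carry 7
  2×14+7 = 35 → write 3 carry 4
  0×14+4 = 4 → write 4
  5×14 = 70 → write 6 carry 8
  7×14+8 = 106 → write 2 carry 13
  2×14+13 = 41 → write 1 carry 5
  3×14+5 = 47 → write 7 carry 5
  4×14+5 = 61 → write 5 carry 7
  6×14+7 = 91 → write 3 carry 11
  3×14+11 = 53 → write 5 carry 6
  remaining carry: 6

0o65357126430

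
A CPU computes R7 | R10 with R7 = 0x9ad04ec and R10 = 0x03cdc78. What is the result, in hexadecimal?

0x9bddcfc

OR each hex digit independently (no carries):
  9|0=9, a|3=b, d|c=d, 0|d=d, 4|c=c, e|7=f, c|8=c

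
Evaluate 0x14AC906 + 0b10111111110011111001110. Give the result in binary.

0b1101010101011000011010100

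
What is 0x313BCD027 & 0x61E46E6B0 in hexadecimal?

0x21204C020

AND each hex digit independently (no carries):
  3&6=2, 1&1=1, 3&E=2, B&4=0, C&6=4, D&E=C, 0&6=0, 2&B=2, 7&0=0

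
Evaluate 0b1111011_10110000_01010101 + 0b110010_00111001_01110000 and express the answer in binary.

0b101011011110100111000101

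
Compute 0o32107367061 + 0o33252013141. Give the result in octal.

Add column by column in base 8, right to left:
  1+1 = 2
  6+4 = 2 carry 1
  0+1+1 = 2
  7+3 = 2 carry 1
  6+1+1 = 0 carry 1
  3+0+1 = 4
  7+2 = 1 carry 1
  0+5+1 = 6
  1+2 = 3
  2+3 = 5
  3+3 = 6

0o65361402222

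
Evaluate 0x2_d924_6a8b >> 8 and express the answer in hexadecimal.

Shifting right by 8 bits = 2 hex digits: drop the last 2.

0x2d9246a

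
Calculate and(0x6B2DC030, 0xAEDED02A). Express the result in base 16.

AND each hex digit independently (no carries):
  6&A=2, B&E=A, 2&D=0, D&E=C, C&D=C, 0&0=0, 3&2=2, 0&A=0

0x2A0CC020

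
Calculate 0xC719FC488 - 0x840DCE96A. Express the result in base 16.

Subtract column by column in base 16:
  8-A → E (borrow)
  8-6-1 → 1
  4-9 → B (borrow)
  C-E-1 → D (borrow)
  F-C-1 → 2
  9-D → C (borrow)
  1-0-1 → 0
  7-4 → 3
  C-8 → 4

0x430C2DB1E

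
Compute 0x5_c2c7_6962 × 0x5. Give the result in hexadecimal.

Multiply each base-16 digit by 5, carrying:
  2×5 = 10 → write a
  6×5 = 30 → write e carry 1
  9×5+1 = 46 → write e carry 2
  6×5+2 = 32 → write 0 carry 2
  7×5+2 = 37 → write 5 carry 2
  c×5+2 = 62 → write e carry 3
  2×5+3 = 13 → write d
  c×5 = 60 → write c carry 3
  5×5+3 = 28 → write c carry 1
  remaining carry: 1

0x1ccde50eea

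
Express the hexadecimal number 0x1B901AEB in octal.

0o3344015353

Expand each hex digit to 4 bits: 1=0001 B=1011 9=1001 0=0000 1=0001 A=1010 E=1110 B=1011.
Group the bits in threes: 011 011 100 100 000 001 101 011 101 011 → 3344015353.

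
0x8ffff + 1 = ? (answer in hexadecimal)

The trailing 4 digits are F (max in base 16), so adding 1 cascades: they roll to 0 and the next digit up increments.

0x90000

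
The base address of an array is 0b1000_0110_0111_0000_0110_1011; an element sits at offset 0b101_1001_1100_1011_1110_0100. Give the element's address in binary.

0b111000000011110001001111

Add column by column in base 2, right to left:
  1+0 = 1
  1+0 = 1
  0+1 = 1
  1+0 = 1
  0+0 = 0
  1+1 = 0 carry 1
  1+1+1 = 1 carry 1
  0+1+1 = 0 carry 1
  0+1+1 = 0 carry 1
  0+1+1 = 0 carry 1
  0+0+1 = 1
  0+1 = 1
  1+0 = 1
  1+0 = 1
  1+1 = 0 carry 1
  0+1+1 = 0 carry 1
  0+1+1 = 0 carry 1
  1+0+1 = 0 carry 1
  1+0+1 = 0 carry 1
  0+1+1 = 0 carry 1
  0+1+1 = 0 carry 1
  0+0+1 = 1
  0+1 = 1
  1+0 = 1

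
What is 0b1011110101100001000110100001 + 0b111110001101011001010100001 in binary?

0b10011100111001100010001000010

Add column by column in base 2, right to left:
  1+1 = 0 carry 1
  0+0+1 = 1
  0+0 = 0
  0+0 = 0
  0+0 = 0
  1+1 = 0 carry 1
  0+0+1 = 1
  1+1 = 0 carry 1
  1+0+1 = 0 carry 1
  0+1+1 = 0 carry 1
  0+0+1 = 1
  0+0 = 0
  1+1 = 0 carry 1
  0+1+1 = 0 carry 1
  0+0+1 = 1
  0+1 = 1
  0+0 = 0
  1+1 = 0 carry 1
  1+1+1 = 1 carry 1
  0+0+1 = 1
  1+0 = 1
  0+0 = 0
  1+1 = 0 carry 1
  1+1+1 = 1 carry 1
  1+1+1 = 1 carry 1
  1+1+1 = 1 carry 1
  0+1+1 = 0 carry 1
  1+0+1 = 0 carry 1
  final carry 1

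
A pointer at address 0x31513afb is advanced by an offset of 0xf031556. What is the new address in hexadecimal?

Add column by column in base 16, right to left:
  b+6 = 1 carry 1
  f+5+1 = 5 carry 1
  a+5+1 = 0 carry 1
  3+1+1 = 5
  1+3 = 4
  5+0 = 5
  1+f = 0 carry 1
  3+0+1 = 4

0x40545051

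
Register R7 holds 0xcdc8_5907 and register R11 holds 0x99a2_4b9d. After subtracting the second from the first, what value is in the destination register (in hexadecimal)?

0x34260d6a

Subtract column by column in base 16:
  7-d → a (borrow)
  0-9-1 → 6 (borrow)
  9-b-1 → d (borrow)
  5-4-1 → 0
  8-2 → 6
  c-a → 2
  d-9 → 4
  c-9 → 3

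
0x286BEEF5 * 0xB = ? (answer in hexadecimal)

0x1BCA34487

Multiply each base-16 digit by 11, carrying:
  5×11 = 55 → write 7 carry 3
  F×11+3 = 168 → write 8 carry 10
  E×11+10 = 164 → write 4 carry 10
  E×11+10 = 164 → write 4 carry 10
  B×11+10 = 131 → write 3 carry 8
  6×11+8 = 74 → write A carry 4
  8×11+4 = 92 → write C carry 5
  2×11+5 = 27 → write B carry 1
  remaining carry: 1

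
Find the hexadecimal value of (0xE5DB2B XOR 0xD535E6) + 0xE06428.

First 0xE5DB2B XOR 0xD535E6 = 0x30EECD.
Add column by column in base 16, right to left:
  D+8 = 5 carry 1
  C+2+1 = F
  E+4 = 2 carry 1
  E+6+1 = 5 carry 1
  0+0+1 = 1
  3+E = 1 carry 1
  final carry 1

0x11152F5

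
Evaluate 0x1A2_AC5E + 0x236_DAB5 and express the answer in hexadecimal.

Add column by column in base 16, right to left:
  E+5 = 3 carry 1
  5+B+1 = 1 carry 1
  C+A+1 = 7 carry 1
  A+D+1 = 8 carry 1
  2+6+1 = 9
  A+3 = D
  1+2 = 3

0x3D98713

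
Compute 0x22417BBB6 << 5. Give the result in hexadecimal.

5 bits is not a whole number of base-16 digits; in binary: 1000100100000101111011101110110110 << 5 = 100010010000010111101110111011011000000.

0x4482F776C0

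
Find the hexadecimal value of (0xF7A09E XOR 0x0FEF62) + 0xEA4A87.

0x1E29A83

First 0xF7A09E XOR 0x0FEF62 = 0xF84FFC.
Add column by column in base 16, right to left:
  C+7 = 3 carry 1
  F+8+1 = 8 carry 1
  F+A+1 = A carry 1
  4+4+1 = 9
  8+A = 2 carry 1
  F+E+1 = E carry 1
  final carry 1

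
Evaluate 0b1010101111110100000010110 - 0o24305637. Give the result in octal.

0o101456167

0b1010101111110100000010110 = 0o125764026 in octal.
Subtract column by column in base 8:
  6-7 → 7 (borrow)
  2-3-1 → 6 (borrow)
  0-6-1 → 1 (borrow)
  4-5-1 → 6 (borrow)
  6-0-1 → 5
  7-3 → 4
  5-4 → 1
  2-2 → 0
  1-0 → 1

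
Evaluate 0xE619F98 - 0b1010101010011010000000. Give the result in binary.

0b1110001101101111100100011000

0xE619F98 = 0b1110011000011001111110011000 in binary.
Subtract column by column in base 2:
  0-0 → 0
  0-0 → 0
  0-0 → 0
  1-0 → 1
  1-0 → 1
  0-0 → 0
  0-0 → 0
  1-1 → 0
  1-0 → 1
  1-1 → 0
  1-1 → 0
  1-0 → 1
  1-0 → 1
  0-1 → 1 (borrow)
  0-0-1 → 1 (borrow)
  1-1-1 → 1 (borrow)
  1-0-1 → 0
  0-1 → 1 (borrow)
  0-0-1 → 1 (borrow)
  0-1-1 → 0 (borrow)
  0-0-1 → 1 (borrow)
  1-1-1 → 1 (borrow)
  1-0-1 → 0
  0-0 → 0
  0-0 → 0
  1-0 → 1
  1-0 → 1
  1-0 → 1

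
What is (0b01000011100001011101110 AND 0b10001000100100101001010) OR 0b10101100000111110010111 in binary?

0b10101100100111111011111

0b01000011100001011101110 AND 0b10001000100100101001010 = 0b00000000100000001001010.
Then OR with 0b10101100000111110010111.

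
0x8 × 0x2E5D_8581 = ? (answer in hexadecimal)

0x172EC2C08

Multiply each base-16 digit by 8, carrying:
  1×8 = 8 → write 8
  8×8 = 64 → write 0 carry 4
  5×8+4 = 44 → write C carry 2
  8×8+2 = 66 → write 2 carry 4
  D×8+4 = 108 → write C carry 6
  5×8+6 = 46 → write E carry 2
  E×8+2 = 114 → write 2 carry 7
  2×8+7 = 23 → write 7 carry 1
  remaining carry: 1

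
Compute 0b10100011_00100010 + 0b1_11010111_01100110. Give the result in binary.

Add column by column in base 2, right to left:
  0+0 = 0
  1+1 = 0 carry 1
  0+1+1 = 0 carry 1
  0+0+1 = 1
  0+0 = 0
  1+1 = 0 carry 1
  0+1+1 = 0 carry 1
  0+0+1 = 1
  1+1 = 0 carry 1
  1+1+1 = 1 carry 1
  0+1+1 = 0 carry 1
  0+0+1 = 1
  0+1 = 1
  1+0 = 1
  0+1 = 1
  1+1 = 0 carry 1
  0+1+1 = 0 carry 1
  final carry 1

0b100111101010001000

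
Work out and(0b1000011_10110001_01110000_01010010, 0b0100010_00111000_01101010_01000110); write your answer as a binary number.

AND bit by bit (1 only where both bits are 1):
  1000011101100010111000001010010
& 0100010001110000110101001000110
= 0000010001100000110000001000010

0b0000010001100000110000001000010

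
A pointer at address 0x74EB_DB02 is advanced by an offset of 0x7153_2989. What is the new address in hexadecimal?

0xE63F048B

Add column by column in base 16, right to left:
  2+9 = B
  0+8 = 8
  B+9 = 4 carry 1
  D+2+1 = 0 carry 1
  B+3+1 = F
  E+5 = 3 carry 1
  4+1+1 = 6
  7+7 = E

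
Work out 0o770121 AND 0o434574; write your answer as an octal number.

AND each oct digit independently (no carries):
  7&4=4, 7&3=3, 0&4=0, 1&5=1, 2&7=2, 1&4=0

0o430120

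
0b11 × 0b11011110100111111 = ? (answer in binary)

Multiply each base-2 digit by 3, carrying:
  1×3 = 3 → write 1 carry 1
  1×3+1 = 4 → write 0 carry 2
  1×3+2 = 5 → write 1 carry 2
  1×3+2 = 5 → write 1 carry 2
  1×3+2 = 5 → write 1 carry 2
  1×3+2 = 5 → write 1 carry 2
  0×3+2 = 2 → write 0 carry 1
  0×3+1 = 1 → write 1
  1×3 = 3 → write 1 carry 1
  0×3+1 = 1 → write 1
  1×3 = 3 → write 1 carry 1
  1×3+1 = 4 → write 0 carry 2
  1×3+2 = 5 → write 1 carry 2
  1×3+2 = 5 → write 1 carry 2
  0×3+2 = 2 → write 0 carry 1
  1×3+1 = 4 → write 0 carry 2
  1×3+2 = 5 → write 1 carry 2
  remaining carry: 10

0b1010011011110111101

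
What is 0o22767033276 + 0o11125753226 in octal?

0o34115006524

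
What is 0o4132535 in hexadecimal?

0x10B55D

Each octal digit is 3 bits: 4=100 1=001 3=011 2=010 5=101 3=011 5=101.
Group the bits into nibbles: 0001 0000 1011 0101 0101 1101 → 10B55D.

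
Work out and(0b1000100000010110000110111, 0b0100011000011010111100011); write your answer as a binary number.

0b0000000000010010000100011

AND bit by bit (1 only where both bits are 1):
  1000100000010110000110111
& 0100011000011010111100011
= 0000000000010010000100011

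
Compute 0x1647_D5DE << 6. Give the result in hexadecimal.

0x591F57780

6 bits is not a whole number of base-16 digits; in binary: 10110010001111101010111011110 << 6 = 10110010001111101010111011110000000.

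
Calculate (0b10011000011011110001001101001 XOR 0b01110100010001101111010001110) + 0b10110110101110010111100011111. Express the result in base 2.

0b110100010111000110110000000110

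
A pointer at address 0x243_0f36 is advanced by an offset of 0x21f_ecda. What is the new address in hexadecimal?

0x462fc10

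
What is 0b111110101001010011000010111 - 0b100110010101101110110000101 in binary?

0b11000010011100100010010010

Subtract column by column in base 2:
  1-1 → 0
  1-0 → 1
  1-1 → 0
  0-0 → 0
  1-0 → 1
  0-0 → 0
  0-0 → 0
  0-1 → 1 (borrow)
  0-1-1 → 0 (borrow)
  1-0-1 → 0
  1-1 → 0
  0-1 → 1 (borrow)
  0-1-1 → 0 (borrow)
  1-0-1 → 0
  0-1 → 1 (borrow)
  1-1-1 → 1 (borrow)
  0-0-1 → 1 (borrow)
  0-1-1 → 0 (borrow)
  1-0-1 → 0
  0-1 → 1 (borrow)
  1-0-1 → 0
  0-0 → 0
  1-1 → 0
  1-1 → 0
  1-0 → 1
  1-0 → 1
  1-1 → 0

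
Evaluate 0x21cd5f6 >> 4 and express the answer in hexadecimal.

Shifting right by 4 bits = 1 hex digit: drop the last 1.

0x21cd5f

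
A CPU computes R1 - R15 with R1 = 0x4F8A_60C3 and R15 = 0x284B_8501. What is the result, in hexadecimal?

Subtract column by column in base 16:
  3-1 → 2
  C-0 → C
  0-5 → B (borrow)
  6-8-1 → D (borrow)
  A-B-1 → E (borrow)
  8-4-1 → 3
  F-8 → 7
  4-2 → 2

0x273EDBC2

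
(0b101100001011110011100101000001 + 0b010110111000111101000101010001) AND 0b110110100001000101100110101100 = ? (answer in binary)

Add column by column in base 2, right to left:
  1+1 = 0 carry 1
  0+0+1 = 1
  0+0 = 0
  0+0 = 0
  0+1 = 1
  0+0 = 0
  1+1 = 0 carry 1
  0+0+1 = 1
  1+1 = 0 carry 1
  0+0+1 = 1
  0+0 = 0
  1+0 = 1
  1+1 = 0 carry 1
  1+0+1 = 0 carry 1
  0+1+1 = 0 carry 1
  0+1+1 = 0 carry 1
  1+1+1 = 1 carry 1
  1+1+1 = 1 carry 1
  1+0+1 = 0 carry 1
  1+0+1 = 0 carry 1
  0+0+1 = 1
  1+1 = 0 carry 1
  0+1+1 = 0 carry 1
  0+1+1 = 0 carry 1
  0+0+1 = 1
  0+1 = 1
  1+1 = 0 carry 1
  1+0+1 = 0 carry 1
  0+1+1 = 0 carry 1
  1+0+1 = 0 carry 1
  final carry 1
Sum = 0b1000011000100110000101010010010; now AND with 0b110110100001000101100110101100:
  1000011000100110000101010010010
& 0110110100001000101100110101100
= 0000010000000000000100010000000

0b10000000000000100010000000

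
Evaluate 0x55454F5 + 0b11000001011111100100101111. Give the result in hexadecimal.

0x85A4E24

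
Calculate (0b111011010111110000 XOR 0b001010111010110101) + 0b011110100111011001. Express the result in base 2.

0b1010000010100011110

First 0b111011010111110000 XOR 0b001010111010110101 = 0b110001101101000101.
Add column by column in base 2, right to left:
  1+1 = 0 carry 1
  0+0+1 = 1
  1+0 = 1
  0+1 = 1
  0+1 = 1
  0+0 = 0
  1+1 = 0 carry 1
  0+1+1 = 0 carry 1
  1+1+1 = 1 carry 1
  1+0+1 = 0 carry 1
  0+0+1 = 1
  1+1 = 0 carry 1
  1+0+1 = 0 carry 1
  0+1+1 = 0 carry 1
  0+1+1 = 0 carry 1
  0+1+1 = 0 carry 1
  1+1+1 = 1 carry 1
  1+0+1 = 0 carry 1
  final carry 1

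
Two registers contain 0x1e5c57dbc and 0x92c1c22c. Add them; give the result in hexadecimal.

0x278873fe8

Add column by column in base 16, right to left:
  c+c = 8 carry 1
  b+2+1 = e
  d+2 = f
  7+c = 3 carry 1
  5+1+1 = 7
  c+c = 8 carry 1
  5+2+1 = 8
  e+9 = 7 carry 1
  1+0+1 = 2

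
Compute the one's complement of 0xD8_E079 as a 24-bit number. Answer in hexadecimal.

Each hex digit d becomes F−d:
  D→2, 8→7, E→1, 0→F, 7→8, 9→6

0x271F86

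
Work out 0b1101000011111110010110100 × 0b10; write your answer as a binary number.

Multiply each base-2 digit by 2, carrying:
  0×2 = 0 → write 0
  0×2 = 0 → write 0
  1×2 = 2 → write 0 carry 1
  0×2+1 = 1 → write 1
  1×2 = 2 → write 0 carry 1
  1×2+1 = 3 → write 1 carry 1
  0×2+1 = 1 → write 1
  1×2 = 2 → write 0 carry 1
  0×2+1 = 1 → write 1
  0×2 = 0 → write 0
  1×2 = 2 → write 0 carry 1
  1×2+1 = 3 → write 1 carry 1
  1×2+1 = 3 → write 1 carry 1
  1×2+1 = 3 → write 1 carry 1
  1×2+1 = 3 → write 1 carry 1
  1×2+1 = 3 → write 1 carry 1
  1×2+1 = 3 → write 1 carry 1
  0×2+1 = 1 → write 1
  0×2 = 0 → write 0
  0×2 = 0 → write 0
  0×2 = 0 → write 0
  1×2 = 2 → write 0 carry 1
  0×2+1 = 1 → write 1
  1×2 = 2 → write 0 carry 1
  1×2+1 = 3 → write 1 carry 1
  remaining carry: 1

0b11010000111111100101101000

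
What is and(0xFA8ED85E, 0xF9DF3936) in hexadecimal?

AND each hex digit independently (no carries):
  F&F=F, A&9=8, 8&D=8, E&F=E, D&3=1, 8&9=8, 5&3=1, E&6=6

0xF88E1816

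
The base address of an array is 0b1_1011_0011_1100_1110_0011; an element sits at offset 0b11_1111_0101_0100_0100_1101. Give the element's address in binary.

0b10110101001000100110000

Add column by column in base 2, right to left:
  1+1 = 0 carry 1
  1+0+1 = 0 carry 1
  0+1+1 = 0 carry 1
  0+1+1 = 0 carry 1
  0+0+1 = 1
  1+0 = 1
  1+1 = 0 carry 1
  1+0+1 = 0 carry 1
  0+0+1 = 1
  0+0 = 0
  1+1 = 0 carry 1
  1+0+1 = 0 carry 1
  1+1+1 = 1 carry 1
  1+0+1 = 0 carry 1
  0+1+1 = 0 carry 1
  0+0+1 = 1
  1+1 = 0 carry 1
  1+1+1 = 1 carry 1
  0+1+1 = 0 carry 1
  1+1+1 = 1 carry 1
  1+1+1 = 1 carry 1
  0+1+1 = 0 carry 1
  final carry 1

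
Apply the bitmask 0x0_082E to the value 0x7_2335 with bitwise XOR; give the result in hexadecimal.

0x72B1B

XOR each hex digit independently (no carries):
  7^0=7, 2^0=2, 3^8=B, 3^2=1, 5^E=B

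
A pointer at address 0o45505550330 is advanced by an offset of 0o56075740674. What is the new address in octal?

0o123603511224

Add column by column in base 8, right to left:
  0+4 = 4
  3+7 = 2 carry 1
  3+6+1 = 2 carry 1
  0+0+1 = 1
  5+4 = 1 carry 1
  5+7+1 = 5 carry 1
  5+5+1 = 3 carry 1
  0+7+1 = 0 carry 1
  5+0+1 = 6
  5+6 = 3 carry 1
  4+5+1 = 2 carry 1
  final carry 1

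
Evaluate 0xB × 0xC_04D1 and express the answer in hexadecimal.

0x8434FB

Multiply each base-16 digit by 11, carrying:
  1×11 = 11 → write B
  D×11 = 143 → write F carry 8
  4×11+8 = 52 → write 4 carry 3
  0×11+3 = 3 → write 3
  C×11 = 132 → write 4 carry 8
  remaining carry: 8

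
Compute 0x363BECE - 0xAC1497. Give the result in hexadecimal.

0x2B7AA37

Subtract column by column in base 16:
  E-7 → 7
  C-9 → 3
  E-4 → A
  B-1 → A
  3-C → 7 (borrow)
  6-A-1 → B (borrow)
  3-0-1 → 2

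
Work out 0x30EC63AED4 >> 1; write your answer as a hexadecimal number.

1 bits is not a whole number of base-16 digits; in binary: 11000011101100011000111010111011010100 >> 1 = 1100001110110001100011101011101101010.

0x187631D76A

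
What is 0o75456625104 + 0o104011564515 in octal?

0o201470411621

Add column by column in base 8, right to left:
  4+5 = 1 carry 1
  0+1+1 = 2
  1+5 = 6
  5+4 = 1 carry 1
  2+6+1 = 1 carry 1
  6+5+1 = 4 carry 1
  6+1+1 = 0 carry 1
  5+1+1 = 7
  4+0 = 4
  5+4 = 1 carry 1
  7+0+1 = 0 carry 1
  0+1+1 = 2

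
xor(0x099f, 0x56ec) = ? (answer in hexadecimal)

0x5f73

XOR each hex digit independently (no carries):
  0^5=5, 9^6=f, 9^e=7, f^c=3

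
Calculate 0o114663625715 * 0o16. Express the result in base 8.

0o2063725062466

Multiply each base-8 digit by 14, carrying:
  5×14 = 70 → write 6 carry 8
  1×14+8 = 22 → write 6 carry 2
  7×14+2 = 100 → write 4 carry 12
  5×14+12 = 82 → write 2 carry 10
  2×14+10 = 38 → write 6 carry 4
  6×14+4 = 88 → write 0 carry 11
  3×14+11 = 53 → write 5 carry 6
  6×14+6 = 90 → write 2 carry 11
  6×14+11 = 95 → write 7 carry 11
  4×14+11 = 67 → write 3 carry 8
  1×14+8 = 22 → write 6 carry 2
  1×14+2 = 16 → write 0 carry 2
  remaining carry: 2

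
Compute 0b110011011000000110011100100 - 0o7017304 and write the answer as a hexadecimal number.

0x64fee20

0b110011011000000110011100100 = 0x66c0ce4 in hexadecimal.
0o7017304 = 0x1c1ec4 in hexadecimal.
Subtract column by column in base 16:
  4-4 → 0
  e-c → 2
  c-e → e (borrow)
  0-1-1 → e (borrow)
  c-c-1 → f (borrow)
  6-1-1 → 4
  6-0 → 6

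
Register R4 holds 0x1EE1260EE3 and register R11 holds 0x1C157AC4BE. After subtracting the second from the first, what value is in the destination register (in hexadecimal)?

Subtract column by column in base 16:
  3-E → 5 (borrow)
  E-B-1 → 2
  E-4 → A
  0-C → 4 (borrow)
  6-A-1 → B (borrow)
  2-7-1 → A (borrow)
  1-5-1 → B (borrow)
  E-1-1 → C
  E-C → 2
  1-1 → 0

0x2CBAB4A25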